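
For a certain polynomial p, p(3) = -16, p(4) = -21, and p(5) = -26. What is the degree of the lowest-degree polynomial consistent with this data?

1

Forward differences of the values at x = 3, 4, 5:
  p  : -16  -21  -26
  Δ  : -5  -5
  Δ^2: 0
The first differences are constant (-5) and nonzero, while all higher differences vanish, so the minimal degree is 1.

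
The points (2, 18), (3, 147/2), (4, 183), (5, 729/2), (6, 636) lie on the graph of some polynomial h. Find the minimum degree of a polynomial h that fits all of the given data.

Forward differences of the values at x = 2, 3, 4, 5, 6:
  h  : 18  147/2  183  729/2  636
  Δ  : 111/2  219/2  363/2  543/2
  Δ^2: 54  72  90
  Δ^3: 18  18
  Δ^4: 0
The third differences are constant (18) and nonzero, while all higher differences vanish, so the minimal degree is 3.

3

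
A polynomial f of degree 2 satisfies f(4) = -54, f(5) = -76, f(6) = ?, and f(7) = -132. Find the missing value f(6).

On equispaced nodes a degree-2 polynomial has vanishing third forward difference, so
  - f(4) + 3·f(5) - 3·f(6) + f(7) = 0.
Substituting the known values and solving for f(6):
  -3·f(6) = 306
  f(6) = -102.

-102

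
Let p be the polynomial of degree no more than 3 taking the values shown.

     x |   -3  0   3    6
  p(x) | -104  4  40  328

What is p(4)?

92

Using the Lagrange interpolation formula with nodes -3, 0, 3, 6:
  L_0(x) = x(x - 3)(x - 6) / -162
  L_1(x) = (x + 3)(x - 3)(x - 6) / 54
  L_2(x) = (x + 3)x(x - 6) / -54
  L_3(x) = (x + 3)x(x - 3) / 162
Then p(x) = -104·L_0(x) + 4·L_1(x) + 40·L_2(x) + 328·L_3(x).
Expanding and collecting terms gives p(x) = 2x^3 - 4x^2 + 6x + 4.
Evaluating at x = 4: p(4) = 92.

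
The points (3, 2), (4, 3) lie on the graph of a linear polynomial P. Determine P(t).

P(t) = t - 1

Write P(t) = at + b. Substituting each data point gives a linear system:
  3a + b = 2
  4a + b = 3
Solving the system yields a = 1, b = -1.
So P(t) = t - 1.
Check: P(4) = 3. ✓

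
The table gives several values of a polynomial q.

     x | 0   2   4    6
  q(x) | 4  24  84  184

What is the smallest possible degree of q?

Forward differences of the values at x = 0, 2, 4, 6:
  q  : 4  24  84  184
  Δ  : 20  60  100
  Δ^2: 40  40
  Δ^3: 0
The second differences are constant (40) and nonzero, while all higher differences vanish, so the minimal degree is 2.

2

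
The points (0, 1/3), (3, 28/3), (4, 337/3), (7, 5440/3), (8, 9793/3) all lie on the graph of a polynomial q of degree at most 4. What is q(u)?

q(u) = u^4 - u^3 - 5u^2 + 1/3

Write q(u) = au^4 + bu^3 + cu^2 + du + e. Substituting each data point gives a linear system:
  e = 1/3
  81a + 27b + 9c + 3d + e = 28/3
  256a + 64b + 16c + 4d + e = 337/3
  2401a + 343b + 49c + 7d + e = 5440/3
  4096a + 512b + 64c + 8d + e = 9793/3
Solving the system yields a = 1, b = -1, c = -5, d = 0, e = 1/3.
So q(u) = u^4 - u^3 - 5u^2 + 1/3.
Check: q(4) = 337/3. ✓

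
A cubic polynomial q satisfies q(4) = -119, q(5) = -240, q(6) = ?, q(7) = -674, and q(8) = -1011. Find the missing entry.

-421

On equispaced nodes a degree-3 polynomial has vanishing fourth forward difference, so
  q(4) - 4·q(5) + 6·q(6) - 4·q(7) + q(8) = 0.
Substituting the known values and solving for q(6):
  6·q(6) = -2526
  q(6) = -421.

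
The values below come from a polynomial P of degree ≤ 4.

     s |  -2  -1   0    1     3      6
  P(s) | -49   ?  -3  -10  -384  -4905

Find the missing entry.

The 5 known points determine the degree-4 polynomial uniquely.
Write P(s) = as^4 + bs^3 + cs^2 + ds + e. Substituting each data point gives a linear system:
  16a - 8b + 4c - 2d + e = -49
  e = -3
  a + b + c + d + e = -10
  81a + 27b + 9c + 3d + e = -384
  1296a + 216b + 36c + 6d + e = -4905
Solving the system yields a = -3, b = -4, c = -5, d = 5, e = -3.
So P(s) = -3s^4 - 4s^3 - 5s^2 + 5s - 3.
Then P(-1) = -12.

-12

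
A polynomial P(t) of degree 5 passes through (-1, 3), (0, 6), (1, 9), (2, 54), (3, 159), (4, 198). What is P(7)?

-6021

Write P(t) = at^5 + bt^4 + ct^3 + dt^2 + et + k. Substituting each data point gives a linear system:
  -a + b - c + d - e + k = 3
  k = 6
  a + b + c + d + e + k = 9
  32a + 16b + 8c + 4d + 2e + k = 54
  243a + 81b + 27c + 9d + 3e + k = 159
  1024a + 256b + 64c + 16d + 4e + k = 198
Solving the system yields a = -1, b = 4, c = 4, d = -4, e = 0, k = 6.
So P(t) = -t^5 + 4t^4 + 4t^3 - 4t^2 + 6.
Then P(7) = -6021.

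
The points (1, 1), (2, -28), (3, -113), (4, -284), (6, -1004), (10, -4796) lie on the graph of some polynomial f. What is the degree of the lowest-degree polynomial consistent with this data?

3

Divided differences on the nodes 1, 2, 3, 4, 6, 10:
  order 0: 1  -28  -113  -284  -1004  -4796
  order 1: -29  -85  -171  -360  -948
  order 2: -28  -43  -63  -98
  order 3: -5  -5  -5
  order 4: 0  0
  order 5: 0
The order-3 divided differences are all -5 (nonzero) and every higher order vanishes, so the data lies on a polynomial of degree exactly 3.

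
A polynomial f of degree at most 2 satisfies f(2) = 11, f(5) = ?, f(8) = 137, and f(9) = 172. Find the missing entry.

The 3 known points determine the degree-2 polynomial uniquely.
Write f(x) = ax^2 + bx + c. Substituting each data point gives a linear system:
  4a + 2b + c = 11
  64a + 8b + c = 137
  81a + 9b + c = 172
Solving the system yields a = 2, b = 1, c = 1.
So f(x) = 2x^2 + x + 1.
Then f(5) = 56.

56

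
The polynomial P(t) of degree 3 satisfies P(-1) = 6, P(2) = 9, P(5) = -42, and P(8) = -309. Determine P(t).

Using the Lagrange interpolation formula with nodes -1, 2, 5, 8:
  L_0(t) = (t - 2)(t - 5)(t - 8) / -162
  L_1(t) = (t + 1)(t - 5)(t - 8) / 54
  L_2(t) = (t + 1)(t - 2)(t - 8) / -54
  L_3(t) = (t + 1)(t - 2)(t - 5) / 162
Then P(t) = 6·L_0(t) + 9·L_1(t) - 42·L_2(t) - 309·L_3(t).
Expanding and collecting terms gives P(t) = -t³ + 3t² + t + 3.
Check: P(-1) = 6. ✓

P(t) = -t^3 + 3t^2 + t + 3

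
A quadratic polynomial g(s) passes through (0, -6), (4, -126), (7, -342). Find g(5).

Using the Lagrange interpolation formula with nodes 0, 4, 7:
  L_0(s) = (s - 4)(s - 7) / 28
  L_1(s) = s(s - 7) / -12
  L_2(s) = s(s - 4) / 21
Then g(s) = -6·L_0(s) - 126·L_1(s) - 342·L_2(s).
Expanding and collecting terms gives g(s) = -6s² - 6s - 6.
Evaluating at s = 5: g(5) = -186.

-186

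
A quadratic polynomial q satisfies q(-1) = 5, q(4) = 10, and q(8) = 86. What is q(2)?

Using the Lagrange interpolation formula with nodes -1, 4, 8:
  L_0(t) = (t - 4)(t - 8) / 45
  L_1(t) = (t + 1)(t - 8) / -20
  L_2(t) = (t + 1)(t - 4) / 36
Then q(t) = 5·L_0(t) + 10·L_1(t) + 86·L_2(t).
Expanding and collecting terms gives q(t) = 2t² - 5t - 2.
Evaluating at t = 2: q(2) = -4.

-4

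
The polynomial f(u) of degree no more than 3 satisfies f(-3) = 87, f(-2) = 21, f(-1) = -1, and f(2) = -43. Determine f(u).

f(u) = -4u^3 - 2u^2 - 3

Using the Lagrange interpolation formula with nodes -3, -2, -1, 2:
  L_0(u) = (u + 2)(u + 1)(u - 2) / -10
  L_1(u) = (u + 3)(u + 1)(u - 2) / 4
  L_2(u) = (u + 3)(u + 2)(u - 2) / -6
  L_3(u) = (u + 3)(u + 2)(u + 1) / 60
Then f(u) = 87·L_0(u) + 21·L_1(u) - 1·L_2(u) - 43·L_3(u).
Expanding and collecting terms gives f(u) = -4u³ - 2u² - 3.
Check: f(-2) = 21. ✓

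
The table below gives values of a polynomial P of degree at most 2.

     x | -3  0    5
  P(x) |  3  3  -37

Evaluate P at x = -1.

Write P(x) = ax^2 + bx + c. Substituting each data point gives a linear system:
  9a - 3b + c = 3
  c = 3
  25a + 5b + c = -37
Solving the system yields a = -1, b = -3, c = 3.
So P(x) = -x^2 - 3x + 3.
Then P(-1) = 5.

5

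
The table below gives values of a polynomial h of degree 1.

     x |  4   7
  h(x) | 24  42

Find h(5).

Write h(x) = ax + b. Substituting each data point gives a linear system:
  4a + b = 24
  7a + b = 42
Solving the system yields a = 6, b = 0.
So h(x) = 6x.
Then h(5) = 30.

30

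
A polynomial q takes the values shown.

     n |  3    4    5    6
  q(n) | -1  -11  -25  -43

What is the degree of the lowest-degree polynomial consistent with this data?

Forward differences of the values at n = 3, 4, 5, 6:
  q  : -1  -11  -25  -43
  Δ  : -10  -14  -18
  Δ^2: -4  -4
  Δ^3: 0
The second differences are constant (-4) and nonzero, while all higher differences vanish, so the minimal degree is 2.

2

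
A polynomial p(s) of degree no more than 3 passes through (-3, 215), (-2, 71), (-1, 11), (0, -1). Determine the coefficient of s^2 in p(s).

Write p(s) = as^3 + bs^2 + cs + d. Substituting each data point gives a linear system:
  -27a + 9b - 3c + d = 215
  -8a + 4b - 2c + d = 71
  -a + b - c + d = 11
  d = -1
Solving the system yields a = -6, b = 6, c = 0, d = -1.
So p(s) = -6s^3 + 6s^2 - 1.
The coefficient of s^2 is 6.

6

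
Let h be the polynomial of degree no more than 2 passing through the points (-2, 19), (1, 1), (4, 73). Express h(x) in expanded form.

h(x) = 5x^2 - x - 3

Write h(x) = ax^2 + bx + c. Substituting each data point gives a linear system:
  4a - 2b + c = 19
  a + b + c = 1
  16a + 4b + c = 73
Solving the system yields a = 5, b = -1, c = -3.
So h(x) = 5x^2 - x - 3.
Check: h(-2) = 19. ✓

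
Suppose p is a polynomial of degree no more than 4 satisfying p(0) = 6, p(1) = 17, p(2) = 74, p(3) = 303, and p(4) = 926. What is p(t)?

p(t) = 4t^4 - 3t^3 + 4t^2 + 6t + 6

Write p(t) = at^4 + bt^3 + ct^2 + dt + e. Substituting each data point gives a linear system:
  e = 6
  a + b + c + d + e = 17
  16a + 8b + 4c + 2d + e = 74
  81a + 27b + 9c + 3d + e = 303
  256a + 64b + 16c + 4d + e = 926
Solving the system yields a = 4, b = -3, c = 4, d = 6, e = 6.
So p(t) = 4t^4 - 3t^3 + 4t^2 + 6t + 6.
Check: p(4) = 926. ✓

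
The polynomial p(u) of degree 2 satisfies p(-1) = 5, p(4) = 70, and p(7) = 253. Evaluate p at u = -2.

28

Using the Lagrange interpolation formula with nodes -1, 4, 7:
  L_0(u) = (u - 4)(u - 7) / 40
  L_1(u) = (u + 1)(u - 7) / -15
  L_2(u) = (u + 1)(u - 4) / 24
Then p(u) = 5·L_0(u) + 70·L_1(u) + 253·L_2(u).
Expanding and collecting terms gives p(u) = 6u^2 - 5u - 6.
Evaluating at u = -2: p(-2) = 28.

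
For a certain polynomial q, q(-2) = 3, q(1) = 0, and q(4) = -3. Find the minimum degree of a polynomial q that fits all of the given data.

Forward differences of the values at u = -2, 1, 4:
  q  : 3  0  -3
  Δ  : -3  -3
  Δ^2: 0
The first differences are constant (-3) and nonzero, while all higher differences vanish, so the minimal degree is 1.

1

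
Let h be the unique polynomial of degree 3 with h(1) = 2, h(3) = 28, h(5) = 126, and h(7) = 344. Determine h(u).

h(u) = u^3 + 1

Write h(u) = au^3 + bu^2 + cu + d. Substituting each data point gives a linear system:
  a + b + c + d = 2
  27a + 9b + 3c + d = 28
  125a + 25b + 5c + d = 126
  343a + 49b + 7c + d = 344
Solving the system yields a = 1, b = 0, c = 0, d = 1.
So h(u) = u^3 + 1.
Check: h(3) = 28. ✓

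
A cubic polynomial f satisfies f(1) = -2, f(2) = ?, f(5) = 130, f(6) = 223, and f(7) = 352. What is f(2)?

7

The 4 known points determine the degree-3 polynomial uniquely.
Write f(u) = au^3 + bu^2 + cu + d. Substituting each data point gives a linear system:
  a + b + c + d = -2
  125a + 25b + 5c + d = 130
  216a + 36b + 6c + d = 223
  343a + 49b + 7c + d = 352
Solving the system yields a = 1, b = 0, c = 2, d = -5.
So f(u) = u³ + 2u - 5.
Then f(2) = 7.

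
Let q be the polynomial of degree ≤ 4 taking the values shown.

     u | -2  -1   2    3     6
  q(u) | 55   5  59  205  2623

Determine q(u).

q(u) = 2u^4 - u^3 + 6u^2 + 5u + 1

Write q(u) = au^4 + bu^3 + cu^2 + du + e. Substituting each data point gives a linear system:
  16a - 8b + 4c - 2d + e = 55
  a - b + c - d + e = 5
  16a + 8b + 4c + 2d + e = 59
  81a + 27b + 9c + 3d + e = 205
  1296a + 216b + 36c + 6d + e = 2623
Solving the system yields a = 2, b = -1, c = 6, d = 5, e = 1.
So q(u) = 2u⁴ - u³ + 6u² + 5u + 1.
Check: q(3) = 205. ✓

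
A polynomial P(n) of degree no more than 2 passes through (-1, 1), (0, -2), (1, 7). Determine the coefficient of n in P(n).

3

Write P(n) = an^2 + bn + c. Substituting each data point gives a linear system:
  a - b + c = 1
  c = -2
  a + b + c = 7
Solving the system yields a = 6, b = 3, c = -2.
So P(n) = 6n² + 3n - 2.
The coefficient of n is 3.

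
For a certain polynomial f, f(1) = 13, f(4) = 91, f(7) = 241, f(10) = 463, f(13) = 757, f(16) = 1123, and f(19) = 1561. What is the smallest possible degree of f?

2

Forward differences of the values at x = 1, 4, 7, 10, 13, 16, 19:
  f  : 13  91  241  463  757  1123  1561
  Δ  : 78  150  222  294  366  438
  Δ^2: 72  72  72  72  72
  Δ^3: 0  0  0  0
  Δ^4: 0  0  0
  Δ^5: 0  0
  Δ^6: 0
The second differences are constant (72) and nonzero, while all higher differences vanish, so the minimal degree is 2.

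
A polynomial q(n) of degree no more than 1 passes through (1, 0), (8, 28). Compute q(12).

Write q(n) = an + b. Substituting each data point gives a linear system:
  a + b = 0
  8a + b = 28
Solving the system yields a = 4, b = -4.
So q(n) = 4n - 4.
Then q(12) = 44.

44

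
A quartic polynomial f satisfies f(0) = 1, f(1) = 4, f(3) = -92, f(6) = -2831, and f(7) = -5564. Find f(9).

Write f(u) = au^4 + bu^3 + cu^2 + du + e. Substituting each data point gives a linear system:
  e = 1
  a + b + c + d + e = 4
  81a + 27b + 9c + 3d + e = -92
  1296a + 216b + 36c + 6d + e = -2831
  2401a + 343b + 49c + 7d + e = -5564
Solving the system yields a = -3, b = 4, c = 6, d = -4, e = 1.
So f(u) = -3u^4 + 4u^3 + 6u^2 - 4u + 1.
Then f(9) = -16316.

-16316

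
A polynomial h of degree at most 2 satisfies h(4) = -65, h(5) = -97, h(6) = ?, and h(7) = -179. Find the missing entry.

-135

The 3 known points determine the degree-2 polynomial uniquely.
Write h(x) = ax^2 + bx + c. Substituting each data point gives a linear system:
  16a + 4b + c = -65
  25a + 5b + c = -97
  49a + 7b + c = -179
Solving the system yields a = -3, b = -5, c = 3.
So h(x) = -3x^2 - 5x + 3.
Then h(6) = -135.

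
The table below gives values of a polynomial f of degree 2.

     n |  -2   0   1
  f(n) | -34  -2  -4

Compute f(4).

-82

Using the Lagrange interpolation formula with nodes -2, 0, 1:
  L_0(n) = n(n - 1) / 6
  L_1(n) = (n + 2)(n - 1) / -2
  L_2(n) = (n + 2)n / 3
Then f(n) = -34·L_0(n) - 2·L_1(n) - 4·L_2(n).
Expanding and collecting terms gives f(n) = -6n^2 + 4n - 2.
Evaluating at n = 4: f(4) = -82.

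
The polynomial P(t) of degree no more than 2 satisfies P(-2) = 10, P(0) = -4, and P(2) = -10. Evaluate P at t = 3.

Write P(t) = at^2 + bt + c. Substituting each data point gives a linear system:
  4a - 2b + c = 10
  c = -4
  4a + 2b + c = -10
Solving the system yields a = 1, b = -5, c = -4.
So P(t) = t^2 - 5t - 4.
Then P(3) = -10.

-10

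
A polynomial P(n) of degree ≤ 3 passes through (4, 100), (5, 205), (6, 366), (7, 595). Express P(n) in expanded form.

Write P(n) = an^3 + bn^2 + cn + d. Substituting each data point gives a linear system:
  64a + 16b + 4c + d = 100
  125a + 25b + 5c + d = 205
  216a + 36b + 6c + d = 366
  343a + 49b + 7c + d = 595
Solving the system yields a = 2, b = -2, c = 1, d = 0.
So P(n) = 2n^3 - 2n^2 + n.
Check: P(4) = 100. ✓

P(n) = 2n^3 - 2n^2 + n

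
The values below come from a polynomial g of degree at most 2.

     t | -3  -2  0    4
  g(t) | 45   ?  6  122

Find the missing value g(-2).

The 3 known points determine the degree-2 polynomial uniquely.
Write g(t) = at^2 + bt + c. Substituting each data point gives a linear system:
  9a - 3b + c = 45
  c = 6
  16a + 4b + c = 122
Solving the system yields a = 6, b = 5, c = 6.
So g(t) = 6t² + 5t + 6.
Then g(-2) = 20.

20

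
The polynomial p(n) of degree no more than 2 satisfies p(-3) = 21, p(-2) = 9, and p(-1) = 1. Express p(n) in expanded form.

Write p(n) = an^2 + bn + c. Substituting each data point gives a linear system:
  9a - 3b + c = 21
  4a - 2b + c = 9
  a - b + c = 1
Solving the system yields a = 2, b = -2, c = -3.
So p(n) = 2n² - 2n - 3.
Check: p(-1) = 1. ✓

p(n) = 2n^2 - 2n - 3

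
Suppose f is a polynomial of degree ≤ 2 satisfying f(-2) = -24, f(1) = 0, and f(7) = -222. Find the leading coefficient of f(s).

Write f(s) = as^2 + bs + c. Substituting each data point gives a linear system:
  4a - 2b + c = -24
  a + b + c = 0
  49a + 7b + c = -222
Solving the system yields a = -5, b = 3, c = 2.
So f(s) = -5s^2 + 3s + 2.
The leading coefficient is -5.

-5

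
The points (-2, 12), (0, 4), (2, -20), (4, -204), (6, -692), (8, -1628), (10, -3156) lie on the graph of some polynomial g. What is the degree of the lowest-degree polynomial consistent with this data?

3

Forward differences of the values at u = -2, 0, 2, 4, 6, 8, 10:
  g  : 12  4  -20  -204  -692  -1628  -3156
  Δ  : -8  -24  -184  -488  -936  -1528
  Δ^2: -16  -160  -304  -448  -592
  Δ^3: -144  -144  -144  -144
  Δ^4: 0  0  0
  Δ^5: 0  0
  Δ^6: 0
The third differences are constant (-144) and nonzero, while all higher differences vanish, so the minimal degree is 3.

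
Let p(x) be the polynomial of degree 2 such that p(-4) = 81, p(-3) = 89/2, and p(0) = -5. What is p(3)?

Using the Lagrange interpolation formula with nodes -4, -3, 0:
  L_0(x) = (x + 3)x / 4
  L_1(x) = (x + 4)x / -3
  L_2(x) = (x + 4)(x + 3) / 12
Then p(x) = 81·L_0(x) + 89/2·L_1(x) - 5·L_2(x).
Expanding and collecting terms gives p(x) = 5x^2 - (3/2)x - 5.
Evaluating at x = 3: p(3) = 71/2.

71/2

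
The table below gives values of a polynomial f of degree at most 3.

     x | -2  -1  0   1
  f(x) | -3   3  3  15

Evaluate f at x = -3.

Forward differences of the values at x = -2, -1, 0, 1:
  f  : -3  3  3  15
  Δ  : 6  0  12
  Δ^2: -6  12
  Δ^3: 18
The third differences are constant, confirming degree 3.
Interpolating (Newton forward form) and evaluating at x = -3 gives f(-3) = -33.

-33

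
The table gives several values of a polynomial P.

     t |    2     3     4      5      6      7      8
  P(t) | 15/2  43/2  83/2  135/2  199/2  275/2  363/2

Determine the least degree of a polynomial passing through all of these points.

Forward differences of the values at t = 2, 3, 4, 5, 6, 7, 8:
  P  : 15/2  43/2  83/2  135/2  199/2  275/2  363/2
  Δ  : 14  20  26  32  38  44
  Δ^2: 6  6  6  6  6
  Δ^3: 0  0  0  0
  Δ^4: 0  0  0
  Δ^5: 0  0
  Δ^6: 0
The second differences are constant (6) and nonzero, while all higher differences vanish, so the minimal degree is 2.

2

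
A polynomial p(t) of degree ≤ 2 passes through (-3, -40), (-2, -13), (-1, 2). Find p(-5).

-130

Forward differences of the values at t = -3, -2, -1:
  p  : -40  -13  2
  Δ  : 27  15
  Δ^2: -12
The second differences are constant, confirming degree 2.
Interpolating (Newton forward form) and evaluating at t = -5 gives p(-5) = -130.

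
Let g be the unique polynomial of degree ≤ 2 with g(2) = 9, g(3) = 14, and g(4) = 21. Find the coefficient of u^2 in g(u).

Write g(u) = au^2 + bu + c. Substituting each data point gives a linear system:
  4a + 2b + c = 9
  9a + 3b + c = 14
  16a + 4b + c = 21
Solving the system yields a = 1, b = 0, c = 5.
So g(u) = u^2 + 5.
The leading coefficient is 1.

1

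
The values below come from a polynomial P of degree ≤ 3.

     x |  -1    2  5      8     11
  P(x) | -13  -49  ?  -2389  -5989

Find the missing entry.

The 4 known points determine the degree-3 polynomial uniquely.
Write P(x) = ax^3 + bx^2 + cx + d. Substituting each data point gives a linear system:
  -a + b - c + d = -13
  8a + 4b + 2c + d = -49
  512a + 64b + 8c + d = -2389
  1331a + 121b + 11c + d = -5989
Solving the system yields a = -4, b = -6, c = 6, d = -5.
So P(x) = -4x^3 - 6x^2 + 6x - 5.
Then P(5) = -625.

-625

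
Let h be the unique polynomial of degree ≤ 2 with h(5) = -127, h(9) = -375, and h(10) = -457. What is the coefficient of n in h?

Write h(n) = an^2 + bn + c. Substituting each data point gives a linear system:
  25a + 5b + c = -127
  81a + 9b + c = -375
  100a + 10b + c = -457
Solving the system yields a = -4, b = -6, c = 3.
So h(n) = -4n^2 - 6n + 3.
The coefficient of n is -6.

-6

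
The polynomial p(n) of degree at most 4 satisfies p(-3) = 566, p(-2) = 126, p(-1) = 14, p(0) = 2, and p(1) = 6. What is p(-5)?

4062

Write p(n) = an^4 + bn^3 + cn^2 + dn + e. Substituting each data point gives a linear system:
  81a - 27b + 9c - 3d + e = 566
  16a - 8b + 4c - 2d + e = 126
  a - b + c - d + e = 14
  e = 2
  a + b + c + d + e = 6
Solving the system yields a = 6, b = -2, c = 2, d = -2, e = 2.
So p(n) = 6n⁴ - 2n³ + 2n² - 2n + 2.
Then p(-5) = 4062.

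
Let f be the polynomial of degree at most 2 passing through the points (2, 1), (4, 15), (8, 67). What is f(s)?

f(s) = s^2 + s - 5

Write f(s) = as^2 + bs + c. Substituting each data point gives a linear system:
  4a + 2b + c = 1
  16a + 4b + c = 15
  64a + 8b + c = 67
Solving the system yields a = 1, b = 1, c = -5.
So f(s) = s^2 + s - 5.
Check: f(8) = 67. ✓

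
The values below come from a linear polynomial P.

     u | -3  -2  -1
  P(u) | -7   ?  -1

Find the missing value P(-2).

The 2 known points determine the degree-1 polynomial uniquely.
Write P(u) = au + b. Substituting each data point gives a linear system:
  -3a + b = -7
  -a + b = -1
Solving the system yields a = 3, b = 2.
So P(u) = 3u + 2.
Then P(-2) = -4.

-4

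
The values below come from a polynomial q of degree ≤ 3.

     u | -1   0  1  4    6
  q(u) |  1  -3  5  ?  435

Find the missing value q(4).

The 4 known points determine the degree-3 polynomial uniquely.
Write q(u) = au^3 + bu^2 + cu + d. Substituting each data point gives a linear system:
  -a + b - c + d = 1
  d = -3
  a + b + c + d = 5
  216a + 36b + 6c + d = 435
Solving the system yields a = 1, b = 6, c = 1, d = -3.
So q(u) = u³ + 6u² + u - 3.
Then q(4) = 161.

161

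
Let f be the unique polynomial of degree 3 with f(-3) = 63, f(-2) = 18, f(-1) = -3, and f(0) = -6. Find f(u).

f(u) = -u^3 + 6u^2 + 4u - 6

Write f(u) = au^3 + bu^2 + cu + d. Substituting each data point gives a linear system:
  -27a + 9b - 3c + d = 63
  -8a + 4b - 2c + d = 18
  -a + b - c + d = -3
  d = -6
Solving the system yields a = -1, b = 6, c = 4, d = -6.
So f(u) = -u^3 + 6u^2 + 4u - 6.
Check: f(-1) = -3. ✓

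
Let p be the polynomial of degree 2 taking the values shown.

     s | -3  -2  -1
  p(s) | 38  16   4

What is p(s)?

p(s) = 5s^2 + 3s + 2

Write p(s) = as^2 + bs + c. Substituting each data point gives a linear system:
  9a - 3b + c = 38
  4a - 2b + c = 16
  a - b + c = 4
Solving the system yields a = 5, b = 3, c = 2.
So p(s) = 5s^2 + 3s + 2.
Check: p(-2) = 16. ✓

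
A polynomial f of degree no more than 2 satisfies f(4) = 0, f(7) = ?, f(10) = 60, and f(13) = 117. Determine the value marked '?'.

21

On equispaced nodes a degree-2 polynomial has vanishing third forward difference, so
  - f(4) + 3·f(7) - 3·f(10) + f(13) = 0.
Substituting the known values and solving for f(7):
  3·f(7) = 63
  f(7) = 21.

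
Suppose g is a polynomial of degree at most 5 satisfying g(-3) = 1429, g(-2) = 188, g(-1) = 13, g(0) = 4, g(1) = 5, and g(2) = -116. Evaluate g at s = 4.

-5452

Write g(s) = as^5 + bs^4 + cs^3 + ds^2 + es + k. Substituting each data point gives a linear system:
  -243a + 81b - 27c + 9d - 3e + k = 1429
  -32a + 16b - 8c + 4d - 2e + k = 188
  -a + b - c + d - e + k = 13
  k = 4
  a + b + c + d + e + k = 5
  32a + 16b + 8c + 4d + 2e + k = -116
Solving the system yields a = -6, b = 1, c = 6, d = 4, e = -4, k = 4.
So g(s) = -6s^5 + s^4 + 6s^3 + 4s^2 - 4s + 4.
Then g(4) = -5452.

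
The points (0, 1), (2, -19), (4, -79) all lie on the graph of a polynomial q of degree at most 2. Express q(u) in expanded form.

Using the Lagrange interpolation formula with nodes 0, 2, 4:
  L_0(u) = (u - 2)(u - 4) / 8
  L_1(u) = u(u - 4) / -4
  L_2(u) = u(u - 2) / 8
Then q(u) = 1·L_0(u) - 19·L_1(u) - 79·L_2(u).
Expanding and collecting terms gives q(u) = -5u^2 + 1.
Check: q(0) = 1. ✓

q(u) = -5u^2 + 1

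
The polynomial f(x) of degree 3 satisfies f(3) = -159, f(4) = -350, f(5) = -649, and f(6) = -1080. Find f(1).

-5

Write f(x) = ax^3 + bx^2 + cx + d. Substituting each data point gives a linear system:
  27a + 9b + 3c + d = -159
  64a + 16b + 4c + d = -350
  125a + 25b + 5c + d = -649
  216a + 36b + 6c + d = -1080
Solving the system yields a = -4, b = -6, c = -1, d = 6.
So f(x) = -4x³ - 6x² - x + 6.
Then f(1) = -5.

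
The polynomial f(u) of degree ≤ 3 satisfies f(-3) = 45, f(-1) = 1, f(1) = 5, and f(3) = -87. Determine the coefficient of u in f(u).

Write f(u) = au^3 + bu^2 + cu + d. Substituting each data point gives a linear system:
  -27a + 9b - 3c + d = 45
  -a + b - c + d = 1
  a + b + c + d = 5
  27a + 9b + 3c + d = -87
Solving the system yields a = -3, b = -3, c = 5, d = 6.
So f(u) = -3u^3 - 3u^2 + 5u + 6.
The coefficient of u is 5.

5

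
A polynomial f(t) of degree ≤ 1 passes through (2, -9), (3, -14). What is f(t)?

f(t) = -5t + 1

Write f(t) = at + b. Substituting each data point gives a linear system:
  2a + b = -9
  3a + b = -14
Solving the system yields a = -5, b = 1.
So f(t) = -5t + 1.
Check: f(2) = -9. ✓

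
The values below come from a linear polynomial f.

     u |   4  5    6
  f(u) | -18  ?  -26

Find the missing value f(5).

-22

The 2 known points determine the degree-1 polynomial uniquely.
Write f(u) = au + b. Substituting each data point gives a linear system:
  4a + b = -18
  6a + b = -26
Solving the system yields a = -4, b = -2.
So f(u) = -4u - 2.
Then f(5) = -22.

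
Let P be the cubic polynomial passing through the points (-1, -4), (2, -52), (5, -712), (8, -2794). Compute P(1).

Using the Lagrange interpolation formula with nodes -1, 2, 5, 8:
  L_0(u) = (u - 2)(u - 5)(u - 8) / -162
  L_1(u) = (u + 1)(u - 5)(u - 8) / 54
  L_2(u) = (u + 1)(u - 2)(u - 8) / -54
  L_3(u) = (u + 1)(u - 2)(u - 5) / 162
Then P(u) = -4·L_0(u) - 52·L_1(u) - 712·L_2(u) - 2794·L_3(u).
Expanding and collecting terms gives P(u) = -5u^3 - 4u^2 + 3u - 2.
Evaluating at u = 1: P(1) = -8.

-8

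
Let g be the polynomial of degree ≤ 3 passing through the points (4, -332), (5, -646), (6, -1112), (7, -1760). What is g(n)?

Write g(n) = an^3 + bn^2 + cn + d. Substituting each data point gives a linear system:
  64a + 16b + 4c + d = -332
  125a + 25b + 5c + d = -646
  216a + 36b + 6c + d = -1112
  343a + 49b + 7c + d = -1760
Solving the system yields a = -5, b = -1, c = 0, d = 4.
So g(n) = -5n^3 - n^2 + 4.
Check: g(5) = -646. ✓

g(n) = -5n^3 - n^2 + 4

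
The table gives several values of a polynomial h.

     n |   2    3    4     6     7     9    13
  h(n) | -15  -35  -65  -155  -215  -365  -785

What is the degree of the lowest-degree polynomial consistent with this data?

Divided differences on the nodes 2, 3, 4, 6, 7, 9, 13:
  order 0: -15  -35  -65  -155  -215  -365  -785
  order 1: -20  -30  -45  -60  -75  -105
  order 2: -5  -5  -5  -5  -5
  order 3: 0  0  0  0
  order 4: 0  0  0
  order 5: 0  0
  order 6: 0
The order-2 divided differences are all -5 (nonzero) and every higher order vanishes, so the data lies on a polynomial of degree exactly 2.

2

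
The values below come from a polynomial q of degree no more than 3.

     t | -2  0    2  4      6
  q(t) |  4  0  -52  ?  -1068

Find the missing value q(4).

-344

The 4 known points determine the degree-3 polynomial uniquely.
Write q(t) = at^3 + bt^2 + ct + d. Substituting each data point gives a linear system:
  -8a + 4b - 2c + d = 4
  d = 0
  8a + 4b + 2c + d = -52
  216a + 36b + 6c + d = -1068
Solving the system yields a = -4, b = -6, c = 2, d = 0.
So q(t) = -4t^3 - 6t^2 + 2t.
Then q(4) = -344.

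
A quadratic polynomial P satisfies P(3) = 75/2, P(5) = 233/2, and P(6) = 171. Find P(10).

Using the Lagrange interpolation formula with nodes 3, 5, 6:
  L_0(n) = (n - 5)(n - 6) / 6
  L_1(n) = (n - 3)(n - 6) / -2
  L_2(n) = (n - 3)(n - 5) / 3
Then P(n) = 75/2·L_0(n) + 233/2·L_1(n) + 171·L_2(n).
Expanding and collecting terms gives P(n) = 5n^2 - (1/2)n - 6.
Evaluating at n = 10: P(10) = 489.

489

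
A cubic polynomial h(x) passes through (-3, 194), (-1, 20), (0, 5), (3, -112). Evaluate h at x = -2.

73

Using the Lagrange interpolation formula with nodes -3, -1, 0, 3:
  L_0(x) = (x + 1)x(x - 3) / -36
  L_1(x) = (x + 3)x(x - 3) / 8
  L_2(x) = (x + 3)(x + 1)(x - 3) / -9
  L_3(x) = (x + 3)(x + 1)x / 72
Then h(x) = 194·L_0(x) + 20·L_1(x) + 5·L_2(x) - 112·L_3(x).
Expanding and collecting terms gives h(x) = -5x³ + 4x² - 6x + 5.
Evaluating at x = -2: h(-2) = 73.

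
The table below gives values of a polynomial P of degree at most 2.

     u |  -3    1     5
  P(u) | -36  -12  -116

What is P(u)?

Write P(u) = au^2 + bu + c. Substituting each data point gives a linear system:
  9a - 3b + c = -36
  a + b + c = -12
  25a + 5b + c = -116
Solving the system yields a = -4, b = -2, c = -6.
So P(u) = -4u² - 2u - 6.
Check: P(-3) = -36. ✓

P(u) = -4u^2 - 2u - 6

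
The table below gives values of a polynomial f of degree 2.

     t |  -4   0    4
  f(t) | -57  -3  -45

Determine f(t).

f(t) = -3t^2 + (3/2)t - 3

Using the Lagrange interpolation formula with nodes -4, 0, 4:
  L_0(t) = t(t - 4) / 32
  L_1(t) = (t + 4)(t - 4) / -16
  L_2(t) = (t + 4)t / 32
Then f(t) = -57·L_0(t) - 3·L_1(t) - 45·L_2(t).
Expanding and collecting terms gives f(t) = -3t² + (3/2)t - 3.
Check: f(0) = -3. ✓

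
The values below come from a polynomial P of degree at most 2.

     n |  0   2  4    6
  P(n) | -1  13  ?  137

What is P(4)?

59

The 3 known points determine the degree-2 polynomial uniquely.
Write P(n) = an^2 + bn + c. Substituting each data point gives a linear system:
  c = -1
  4a + 2b + c = 13
  36a + 6b + c = 137
Solving the system yields a = 4, b = -1, c = -1.
So P(n) = 4n^2 - n - 1.
Then P(4) = 59.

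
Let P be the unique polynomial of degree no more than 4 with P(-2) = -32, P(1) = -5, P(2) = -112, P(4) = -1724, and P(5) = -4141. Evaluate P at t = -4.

-1180

Using the Lagrange interpolation formula with nodes -2, 1, 2, 4, 5:
  L_0(t) = (t - 1)(t - 2)(t - 4)(t - 5) / 504
  L_1(t) = (t + 2)(t - 2)(t - 4)(t - 5) / -36
  L_2(t) = (t + 2)(t - 1)(t - 4)(t - 5) / 24
  L_3(t) = (t + 2)(t - 1)(t - 2)(t - 5) / -36
  L_4(t) = (t + 2)(t - 1)(t - 2)(t - 4) / 84
Then P(t) = -32·L_0(t) - 5·L_1(t) - 112·L_2(t) - 1724·L_3(t) - 4141·L_4(t).
Expanding and collecting terms gives P(t) = -6t⁴ - 4t³ + 5t² - 4t + 4.
Evaluating at t = -4: P(-4) = -1180.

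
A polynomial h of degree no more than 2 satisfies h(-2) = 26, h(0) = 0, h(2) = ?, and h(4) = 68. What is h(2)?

14

The 3 known points determine the degree-2 polynomial uniquely.
Write h(t) = at^2 + bt + c. Substituting each data point gives a linear system:
  4a - 2b + c = 26
  c = 0
  16a + 4b + c = 68
Solving the system yields a = 5, b = -3, c = 0.
So h(t) = 5t² - 3t.
Then h(2) = 14.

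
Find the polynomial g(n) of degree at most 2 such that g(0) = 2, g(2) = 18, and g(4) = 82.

Write g(n) = an^2 + bn + c. Substituting each data point gives a linear system:
  c = 2
  4a + 2b + c = 18
  16a + 4b + c = 82
Solving the system yields a = 6, b = -4, c = 2.
So g(n) = 6n² - 4n + 2.
Check: g(0) = 2. ✓

g(n) = 6n^2 - 4n + 2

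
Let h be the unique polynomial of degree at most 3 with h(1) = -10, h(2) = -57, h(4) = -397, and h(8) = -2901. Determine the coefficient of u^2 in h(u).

Write h(u) = au^3 + bu^2 + cu + d. Substituting each data point gives a linear system:
  a + b + c + d = -10
  8a + 4b + 2c + d = -57
  64a + 16b + 4c + d = -397
  512a + 64b + 8c + d = -2901
Solving the system yields a = -5, b = -6, c = 6, d = -5.
So h(u) = -5u³ - 6u² + 6u - 5.
The coefficient of u^2 is -6.

-6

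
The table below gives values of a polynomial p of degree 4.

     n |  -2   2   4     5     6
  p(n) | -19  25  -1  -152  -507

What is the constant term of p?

Write p(n) = an^4 + bn^3 + cn^2 + dn + e. Substituting each data point gives a linear system:
  16a - 8b + 4c - 2d + e = -19
  16a + 8b + 4c + 2d + e = 25
  256a + 64b + 16c + 4d + e = -1
  625a + 125b + 25c + 5d + e = -152
  1296a + 216b + 36c + 6d + e = -507
Solving the system yields a = -1, b = 3, c = 4, d = -1, e = 3.
So p(n) = -n⁴ + 3n³ + 4n² - n + 3.
The constant term is 3.

3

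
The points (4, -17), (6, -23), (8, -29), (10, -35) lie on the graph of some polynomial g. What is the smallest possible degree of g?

Forward differences of the values at n = 4, 6, 8, 10:
  g  : -17  -23  -29  -35
  Δ  : -6  -6  -6
  Δ^2: 0  0
  Δ^3: 0
The first differences are constant (-6) and nonzero, while all higher differences vanish, so the minimal degree is 1.

1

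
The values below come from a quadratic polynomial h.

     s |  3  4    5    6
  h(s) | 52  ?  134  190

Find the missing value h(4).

88

On equispaced nodes a degree-2 polynomial has vanishing third forward difference, so
  - h(3) + 3·h(4) - 3·h(5) + h(6) = 0.
Substituting the known values and solving for h(4):
  3·h(4) = 264
  h(4) = 88.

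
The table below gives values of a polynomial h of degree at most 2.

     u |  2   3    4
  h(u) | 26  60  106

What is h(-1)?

-4

Write h(u) = au^2 + bu + c. Substituting each data point gives a linear system:
  4a + 2b + c = 26
  9a + 3b + c = 60
  16a + 4b + c = 106
Solving the system yields a = 6, b = 4, c = -6.
So h(u) = 6u^2 + 4u - 6.
Then h(-1) = -4.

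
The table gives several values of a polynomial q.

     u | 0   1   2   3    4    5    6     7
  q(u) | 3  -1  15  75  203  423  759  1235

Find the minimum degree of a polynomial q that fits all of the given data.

3

Forward differences of the values at u = 0, 1, 2, 3, 4, 5, 6, 7:
  q  : 3  -1  15  75  203  423  759  1235
  Δ  : -4  16  60  128  220  336  476
  Δ^2: 20  44  68  92  116  140
  Δ^3: 24  24  24  24  24
  Δ^4: 0  0  0  0
  Δ^5: 0  0  0
  Δ^6: 0  0
  Δ^7: 0
The third differences are constant (24) and nonzero, while all higher differences vanish, so the minimal degree is 3.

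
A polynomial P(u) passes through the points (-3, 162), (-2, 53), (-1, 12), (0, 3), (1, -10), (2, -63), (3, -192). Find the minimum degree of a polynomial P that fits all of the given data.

3

Forward differences of the values at u = -3, -2, -1, 0, 1, 2, 3:
  P  : 162  53  12  3  -10  -63  -192
  Δ  : -109  -41  -9  -13  -53  -129
  Δ^2: 68  32  -4  -40  -76
  Δ^3: -36  -36  -36  -36
  Δ^4: 0  0  0
  Δ^5: 0  0
  Δ^6: 0
The third differences are constant (-36) and nonzero, while all higher differences vanish, so the minimal degree is 3.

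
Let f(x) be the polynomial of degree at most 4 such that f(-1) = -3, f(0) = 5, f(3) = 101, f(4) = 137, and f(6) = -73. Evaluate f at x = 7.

-499

Write f(x) = ax^4 + bx^3 + cx^2 + dx + e. Substituting each data point gives a linear system:
  a - b + c - d + e = -3
  e = 5
  81a + 27b + 9c + 3d + e = 101
  256a + 64b + 16c + 4d + e = 137
  1296a + 216b + 36c + 6d + e = -73
Solving the system yields a = -1, b = 5, c = 3, d = 5, e = 5.
So f(x) = -x^4 + 5x^3 + 3x^2 + 5x + 5.
Then f(7) = -499.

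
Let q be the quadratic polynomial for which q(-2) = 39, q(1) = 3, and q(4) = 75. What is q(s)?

Write q(s) = as^2 + bs + c. Substituting each data point gives a linear system:
  4a - 2b + c = 39
  a + b + c = 3
  16a + 4b + c = 75
Solving the system yields a = 6, b = -6, c = 3.
So q(s) = 6s^2 - 6s + 3.
Check: q(-2) = 39. ✓

q(s) = 6s^2 - 6s + 3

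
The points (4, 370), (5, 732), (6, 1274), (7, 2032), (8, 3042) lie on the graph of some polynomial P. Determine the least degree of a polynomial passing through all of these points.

Forward differences of the values at t = 4, 5, 6, 7, 8:
  P  : 370  732  1274  2032  3042
  Δ  : 362  542  758  1010
  Δ^2: 180  216  252
  Δ^3: 36  36
  Δ^4: 0
The third differences are constant (36) and nonzero, while all higher differences vanish, so the minimal degree is 3.

3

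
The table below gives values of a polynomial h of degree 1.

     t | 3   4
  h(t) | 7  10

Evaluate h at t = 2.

Write h(t) = at + b. Substituting each data point gives a linear system:
  3a + b = 7
  4a + b = 10
Solving the system yields a = 3, b = -2.
So h(t) = 3t - 2.
Then h(2) = 4.

4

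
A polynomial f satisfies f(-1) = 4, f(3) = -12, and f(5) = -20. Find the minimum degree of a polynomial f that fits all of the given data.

Divided differences on the nodes -1, 3, 5:
  order 0: 4  -12  -20
  order 1: -4  -4
  order 2: 0
The order-1 divided differences are all -4 (nonzero) and every higher order vanishes, so the data lies on a polynomial of degree exactly 1.

1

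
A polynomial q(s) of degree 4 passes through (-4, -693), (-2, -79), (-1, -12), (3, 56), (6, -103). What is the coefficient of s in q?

Write q(s) = as^4 + bs^3 + cs^2 + ds + e. Substituting each data point gives a linear system:
  256a - 64b + 16c - 4d + e = -693
  16a - 8b + 4c - 2d + e = -79
  a - b + c - d + e = -12
  81a + 27b + 9c + 3d + e = 56
  1296a + 216b + 36c + 6d + e = -103
Solving the system yields a = -1, b = 6, c = -3, d = 1, e = -1.
So q(s) = -s^4 + 6s^3 - 3s^2 + s - 1.
The coefficient of s is 1.

1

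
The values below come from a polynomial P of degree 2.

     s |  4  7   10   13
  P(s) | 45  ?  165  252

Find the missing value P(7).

96

The 3 known points determine the degree-2 polynomial uniquely.
Write P(s) = as^2 + bs + c. Substituting each data point gives a linear system:
  16a + 4b + c = 45
  100a + 10b + c = 165
  169a + 13b + c = 252
Solving the system yields a = 1, b = 6, c = 5.
So P(s) = s^2 + 6s + 5.
Then P(7) = 96.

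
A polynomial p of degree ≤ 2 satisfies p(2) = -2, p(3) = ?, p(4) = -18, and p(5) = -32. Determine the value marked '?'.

-8

The 3 known points determine the degree-2 polynomial uniquely.
Write p(t) = at^2 + bt + c. Substituting each data point gives a linear system:
  4a + 2b + c = -2
  16a + 4b + c = -18
  25a + 5b + c = -32
Solving the system yields a = -2, b = 4, c = -2.
So p(t) = -2t^2 + 4t - 2.
Then p(3) = -8.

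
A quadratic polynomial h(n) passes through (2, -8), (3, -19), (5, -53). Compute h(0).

Using the Lagrange interpolation formula with nodes 2, 3, 5:
  L_0(n) = (n - 3)(n - 5) / 3
  L_1(n) = (n - 2)(n - 5) / -2
  L_2(n) = (n - 2)(n - 3) / 6
Then h(n) = -8·L_0(n) - 19·L_1(n) - 53·L_2(n).
Expanding and collecting terms gives h(n) = -2n² - n + 2.
Evaluating at n = 0: h(0) = 2.

2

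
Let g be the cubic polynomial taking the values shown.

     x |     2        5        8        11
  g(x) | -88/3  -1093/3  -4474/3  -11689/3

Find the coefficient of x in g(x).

Write g(x) = ax^3 + bx^2 + cx + d. Substituting each data point gives a linear system:
  8a + 4b + 2c + d = -88/3
  125a + 25b + 5c + d = -1093/3
  512a + 64b + 8c + d = -4474/3
  1331a + 121b + 11c + d = -11689/3
Solving the system yields a = -3, b = 1, c = -5/3, d = -6.
So g(x) = -3x³ + x² - (5/3)x - 6.
The coefficient of x is -5/3.

-5/3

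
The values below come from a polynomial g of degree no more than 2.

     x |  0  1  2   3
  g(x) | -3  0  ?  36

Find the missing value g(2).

The 3 known points determine the degree-2 polynomial uniquely.
Write g(x) = ax^2 + bx + c. Substituting each data point gives a linear system:
  c = -3
  a + b + c = 0
  9a + 3b + c = 36
Solving the system yields a = 5, b = -2, c = -3.
So g(x) = 5x² - 2x - 3.
Then g(2) = 13.

13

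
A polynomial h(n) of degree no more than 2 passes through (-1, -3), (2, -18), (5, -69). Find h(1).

-9

Write h(n) = an^2 + bn + c. Substituting each data point gives a linear system:
  a - b + c = -3
  4a + 2b + c = -18
  25a + 5b + c = -69
Solving the system yields a = -2, b = -3, c = -4.
So h(n) = -2n^2 - 3n - 4.
Then h(1) = -9.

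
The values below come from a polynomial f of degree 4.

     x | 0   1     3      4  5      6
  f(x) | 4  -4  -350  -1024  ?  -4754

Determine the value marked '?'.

The 5 known points determine the degree-4 polynomial uniquely.
Write f(x) = ax^4 + bx^3 + cx^2 + dx + e. Substituting each data point gives a linear system:
  e = 4
  a + b + c + d + e = -4
  81a + 27b + 9c + 3d + e = -350
  256a + 64b + 16c + 4d + e = -1024
  1296a + 216b + 36c + 6d + e = -4754
Solving the system yields a = -3, b = -4, c = 0, d = -1, e = 4.
So f(x) = -3x^4 - 4x^3 - x + 4.
Then f(5) = -2376.

-2376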